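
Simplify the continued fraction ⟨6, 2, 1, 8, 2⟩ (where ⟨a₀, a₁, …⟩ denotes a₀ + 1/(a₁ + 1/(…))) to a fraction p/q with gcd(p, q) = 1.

349/55

Start with 2.
8 + 1/(2/1) = 8 + 1/2 = 17/2
1 + 1/(17/2) = 1 + 2/17 = 19/17
2 + 1/(19/17) = 2 + 17/19 = 55/19
6 + 1/(55/19) = 6 + 19/55 = 349/55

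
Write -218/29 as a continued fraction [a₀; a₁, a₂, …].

-218 ÷ 29 → quotient -8, remainder 14
29 ÷ 14 → quotient 2, remainder 1
14 ÷ 1 → quotient 14, remainder 0

[-8; 2, 14]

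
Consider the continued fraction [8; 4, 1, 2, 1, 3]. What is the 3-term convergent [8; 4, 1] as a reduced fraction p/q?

41/5

a_0 = 8: 8/1
a_1 = 4: 33/4
a_2 = 1: 41/5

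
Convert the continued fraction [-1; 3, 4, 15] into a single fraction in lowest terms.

Start with 15.
4 + 1/(15/1) = 4 + 1/15 = 61/15
3 + 1/(61/15) = 3 + 15/61 = 198/61
-1 + 1/(198/61) = -1 + 61/198 = -137/198

-137/198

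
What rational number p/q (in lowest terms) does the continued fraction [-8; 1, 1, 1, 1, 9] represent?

-355/48

Work from the innermost term outward:
Start with 9.
1 + 1/(9/1) = 1 + 1/9 = 10/9
1 + 1/(10/9) = 1 + 9/10 = 19/10
1 + 1/(19/10) = 1 + 10/19 = 29/19
1 + 1/(29/19) = 1 + 19/29 = 48/29
-8 + 1/(48/29) = -8 + 29/48 = -355/48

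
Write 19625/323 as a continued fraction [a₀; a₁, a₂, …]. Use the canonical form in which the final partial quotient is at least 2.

Apply division with remainder until the remainder is 0:
19625 ÷ 323 → quotient 60, remainder 245
323 ÷ 245 → quotient 1, remainder 78
245 ÷ 78 → quotient 3, remainder 11
78 ÷ 11 → quotient 7, remainder 1
11 ÷ 1 → quotient 11, remainder 0

[60; 1, 3, 7, 11]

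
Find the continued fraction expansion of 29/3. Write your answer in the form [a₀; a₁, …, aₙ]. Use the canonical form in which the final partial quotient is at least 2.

[9; 1, 2]

⌊29/3⌋ = 9, remainder 2
⌊3/2⌋ = 1, remainder 1
⌊2/1⌋ = 2, remainder 0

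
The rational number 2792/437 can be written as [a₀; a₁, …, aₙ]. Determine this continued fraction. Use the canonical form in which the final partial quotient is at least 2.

2792 ÷ 437 → quotient 6, remainder 170
437 ÷ 170 → quotient 2, remainder 97
170 ÷ 97 → quotient 1, remainder 73
97 ÷ 73 → quotient 1, remainder 24
73 ÷ 24 → quotient 3, remainder 1
24 ÷ 1 → quotient 24, remainder 0

[6; 2, 1, 1, 3, 24]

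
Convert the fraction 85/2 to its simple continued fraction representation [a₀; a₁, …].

[42; 2]

85 ÷ 2 → quotient 42, remainder 1
2 ÷ 1 → quotient 2, remainder 0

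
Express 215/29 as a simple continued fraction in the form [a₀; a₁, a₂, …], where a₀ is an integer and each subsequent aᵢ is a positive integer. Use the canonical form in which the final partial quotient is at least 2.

215 ÷ 29 → quotient 7, remainder 12
29 ÷ 12 → quotient 2, remainder 5
12 ÷ 5 → quotient 2, remainder 2
5 ÷ 2 → quotient 2, remainder 1
2 ÷ 1 → quotient 2, remainder 0

[7; 2, 2, 2, 2]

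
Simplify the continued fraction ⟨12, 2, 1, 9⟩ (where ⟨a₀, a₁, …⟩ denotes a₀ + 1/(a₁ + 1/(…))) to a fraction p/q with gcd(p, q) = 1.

a_0 = 12: 12/1
a_1 = 2: 25/2
a_2 = 1: 37/3
a_3 = 9: 358/29

358/29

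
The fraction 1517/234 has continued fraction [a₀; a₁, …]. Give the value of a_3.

8

⌊1517/234⌋ = 6, remainder 113
⌊234/113⌋ = 2, remainder 8
⌊113/8⌋ = 14, remainder 1
⌊8/1⌋ = 8, remainder 0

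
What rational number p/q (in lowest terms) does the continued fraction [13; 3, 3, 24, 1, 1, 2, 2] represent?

39715/2986

Start with 2.
2 + 1/(2/1) = 2 + 1/2 = 5/2
1 + 1/(5/2) = 1 + 2/5 = 7/5
1 + 1/(7/5) = 1 + 5/7 = 12/7
24 + 1/(12/7) = 24 + 7/12 = 295/12
3 + 1/(295/12) = 3 + 12/295 = 897/295
3 + 1/(897/295) = 3 + 295/897 = 2986/897
13 + 1/(2986/897) = 13 + 897/2986 = 39715/2986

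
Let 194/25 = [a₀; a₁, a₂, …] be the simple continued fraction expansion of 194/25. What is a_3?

Run the Euclidean algorithm, recording each quotient:
194 = 7·25 + 19, so a_0 = 7
25 = 1·19 + 6, so a_1 = 1
19 = 3·6 + 1, so a_2 = 3
6 = 6·1 + 0, so a_3 = 6

6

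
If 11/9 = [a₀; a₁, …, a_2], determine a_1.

⌊11/9⌋ = 1, remainder 2
⌊9/2⌋ = 4, remainder 1

4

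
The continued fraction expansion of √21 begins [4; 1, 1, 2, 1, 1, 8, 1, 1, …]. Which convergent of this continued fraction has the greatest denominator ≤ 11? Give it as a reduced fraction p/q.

32/7

a_0 = 4: 4/1  (≤ bound)
a_1 = 1: 5/1  (≤ bound)
a_2 = 1: 9/2  (≤ bound)
a_3 = 2: 23/5  (≤ bound)
a_4 = 1: 32/7  (≤ bound)
a_5 = 1: 55/12  (> 11, stop)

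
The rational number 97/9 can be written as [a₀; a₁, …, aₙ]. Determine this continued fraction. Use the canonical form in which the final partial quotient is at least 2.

[10; 1, 3, 2]

⌊97/9⌋ = 10, remainder 7
⌊9/7⌋ = 1, remainder 2
⌊7/2⌋ = 3, remainder 1
⌊2/1⌋ = 2, remainder 0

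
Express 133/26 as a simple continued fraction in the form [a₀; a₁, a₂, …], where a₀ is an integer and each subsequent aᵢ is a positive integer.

Run the Euclidean algorithm, recording each quotient:
133 ÷ 26 → quotient 5, remainder 3
26 ÷ 3 → quotient 8, remainder 2
3 ÷ 2 → quotient 1, remainder 1
2 ÷ 1 → quotient 2, remainder 0

[5; 8, 1, 2]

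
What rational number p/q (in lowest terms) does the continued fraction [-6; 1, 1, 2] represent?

-27/5

Start with 2.
1 + 1/(2/1) = 1 + 1/2 = 3/2
1 + 1/(3/2) = 1 + 2/3 = 5/3
-6 + 1/(5/3) = -6 + 3/5 = -27/5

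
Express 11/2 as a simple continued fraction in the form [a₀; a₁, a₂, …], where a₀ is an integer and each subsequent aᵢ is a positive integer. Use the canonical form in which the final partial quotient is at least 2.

11 ÷ 2 → quotient 5, remainder 1
2 ÷ 1 → quotient 2, remainder 0

[5; 2]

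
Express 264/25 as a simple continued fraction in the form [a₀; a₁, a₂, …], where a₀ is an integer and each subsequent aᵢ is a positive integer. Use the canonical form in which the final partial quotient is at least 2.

264 = 10·25 + 14, so a_0 = 10
25 = 1·14 + 11, so a_1 = 1
14 = 1·11 + 3, so a_2 = 1
11 = 3·3 + 2, so a_3 = 3
3 = 1·2 + 1, so a_4 = 1
2 = 2·1 + 0, so a_5 = 2

[10; 1, 1, 3, 1, 2]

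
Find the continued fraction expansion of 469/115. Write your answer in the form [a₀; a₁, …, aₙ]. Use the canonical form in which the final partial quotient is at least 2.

[4; 12, 1, 3, 2]

⌊469/115⌋ = 4, remainder 9
⌊115/9⌋ = 12, remainder 7
⌊9/7⌋ = 1, remainder 2
⌊7/2⌋ = 3, remainder 1
⌊2/1⌋ = 2, remainder 0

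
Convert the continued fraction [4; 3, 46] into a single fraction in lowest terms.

a_0 = 4: 4/1
a_1 = 3: 13/3
a_2 = 46: 602/139

602/139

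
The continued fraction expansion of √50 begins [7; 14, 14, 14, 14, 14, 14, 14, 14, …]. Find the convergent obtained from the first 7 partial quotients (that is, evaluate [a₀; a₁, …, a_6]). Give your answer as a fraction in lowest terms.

54608393/7722793

Collapse the nested fraction from the inside out:
Start with 14.
14 + 1/(14/1) = 14 + 1/14 = 197/14
14 + 1/(197/14) = 14 + 14/197 = 2772/197
14 + 1/(2772/197) = 14 + 197/2772 = 39005/2772
14 + 1/(39005/2772) = 14 + 2772/39005 = 548842/39005
14 + 1/(548842/39005) = 14 + 39005/548842 = 7722793/548842
7 + 1/(7722793/548842) = 7 + 548842/7722793 = 54608393/7722793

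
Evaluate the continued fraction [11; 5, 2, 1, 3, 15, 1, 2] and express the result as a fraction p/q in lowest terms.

Use the convergent recurrence hₖ = aₖ·hₖ₋₁ + hₖ₋₂ (and likewise for the denominators kₖ):
a_0 = 11: 11/1
a_1 = 5: 56/5
a_2 = 2: 123/11
a_3 = 1: 179/16
a_4 = 3: 660/59
a_5 = 15: 10079/901
a_6 = 1: 10739/960
a_7 = 2: 31557/2821

31557/2821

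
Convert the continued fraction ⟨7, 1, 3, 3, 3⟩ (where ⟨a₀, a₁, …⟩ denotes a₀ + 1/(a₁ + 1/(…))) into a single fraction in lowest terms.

Work from the innermost term outward:
Start with 3.
3 + 1/(3/1) = 3 + 1/3 = 10/3
3 + 1/(10/3) = 3 + 3/10 = 33/10
1 + 1/(33/10) = 1 + 10/33 = 43/33
7 + 1/(43/33) = 7 + 33/43 = 334/43

334/43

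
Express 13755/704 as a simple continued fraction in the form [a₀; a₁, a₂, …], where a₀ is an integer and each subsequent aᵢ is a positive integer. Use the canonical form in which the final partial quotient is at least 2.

[19; 1, 1, 6, 54]

13755 = 19·704 + 379, so a_0 = 19
704 = 1·379 + 325, so a_1 = 1
379 = 1·325 + 54, so a_2 = 1
325 = 6·54 + 1, so a_3 = 6
54 = 54·1 + 0, so a_4 = 54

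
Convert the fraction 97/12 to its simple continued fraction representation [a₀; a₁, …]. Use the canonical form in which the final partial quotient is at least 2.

[8; 12]

Apply division with remainder until the remainder is 0:
97 ÷ 12 → quotient 8, remainder 1
12 ÷ 1 → quotient 12, remainder 0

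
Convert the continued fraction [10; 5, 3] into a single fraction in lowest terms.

163/16

a_0 = 10: 10/1
a_1 = 5: 51/5
a_2 = 3: 163/16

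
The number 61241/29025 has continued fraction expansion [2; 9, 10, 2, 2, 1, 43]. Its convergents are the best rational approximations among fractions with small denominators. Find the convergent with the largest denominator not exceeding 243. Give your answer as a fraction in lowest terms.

403/191

a_0 = 2: 2/1  (≤ bound)
a_1 = 9: 19/9  (≤ bound)
a_2 = 10: 192/91  (≤ bound)
a_3 = 2: 403/191  (≤ bound)
a_4 = 2: 998/473  (> 243, stop)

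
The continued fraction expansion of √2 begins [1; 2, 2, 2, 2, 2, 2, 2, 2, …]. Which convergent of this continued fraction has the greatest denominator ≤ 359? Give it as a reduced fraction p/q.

a_0 = 1: 1/1  (≤ bound)
a_1 = 2: 3/2  (≤ bound)
a_2 = 2: 7/5  (≤ bound)
a_3 = 2: 17/12  (≤ bound)
a_4 = 2: 41/29  (≤ bound)
a_5 = 2: 99/70  (≤ bound)
a_6 = 2: 239/169  (≤ bound)
a_7 = 2: 577/408  (> 359, stop)

239/169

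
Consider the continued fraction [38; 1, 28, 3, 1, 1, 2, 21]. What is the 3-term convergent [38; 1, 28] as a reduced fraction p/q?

1130/29

Start with 28.
1 + 1/(28/1) = 1 + 1/28 = 29/28
38 + 1/(29/28) = 38 + 28/29 = 1130/29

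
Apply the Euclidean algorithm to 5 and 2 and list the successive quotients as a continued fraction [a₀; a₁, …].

Run the Euclidean algorithm, recording each quotient:
5 = 2·2 + 1, so a_0 = 2
2 = 2·1 + 0, so a_1 = 2

[2; 2]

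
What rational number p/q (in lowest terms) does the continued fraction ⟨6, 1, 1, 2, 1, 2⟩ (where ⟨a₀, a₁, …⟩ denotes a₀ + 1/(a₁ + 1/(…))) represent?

Start with 2.
1 + 1/(2/1) = 1 + 1/2 = 3/2
2 + 1/(3/2) = 2 + 2/3 = 8/3
1 + 1/(8/3) = 1 + 3/8 = 11/8
1 + 1/(11/8) = 1 + 8/11 = 19/11
6 + 1/(19/11) = 6 + 11/19 = 125/19

125/19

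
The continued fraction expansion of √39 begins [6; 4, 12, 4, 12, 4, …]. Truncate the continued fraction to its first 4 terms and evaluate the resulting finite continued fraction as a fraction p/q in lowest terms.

Collapse the nested fraction from the inside out:
Start with 4.
12 + 1/(4/1) = 12 + 1/4 = 49/4
4 + 1/(49/4) = 4 + 4/49 = 200/49
6 + 1/(200/49) = 6 + 49/200 = 1249/200

1249/200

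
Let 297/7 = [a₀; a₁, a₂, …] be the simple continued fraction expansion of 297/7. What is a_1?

2

297 = 42·7 + 3, so a_0 = 42
7 = 2·3 + 1, so a_1 = 2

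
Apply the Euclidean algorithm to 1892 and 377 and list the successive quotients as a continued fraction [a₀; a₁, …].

[5; 53, 1, 6]

1892 = 5·377 + 7, so a_0 = 5
377 = 53·7 + 6, so a_1 = 53
7 = 1·6 + 1, so a_2 = 1
6 = 6·1 + 0, so a_3 = 6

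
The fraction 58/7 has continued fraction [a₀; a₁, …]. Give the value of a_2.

2

58 ÷ 7 → quotient 8, remainder 2
7 ÷ 2 → quotient 3, remainder 1
2 ÷ 1 → quotient 2, remainder 0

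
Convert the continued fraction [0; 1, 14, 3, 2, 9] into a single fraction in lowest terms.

943/1009

Compute successive convergents:
a_0 = 0: 0/1
a_1 = 1: 1/1
a_2 = 14: 14/15
a_3 = 3: 43/46
a_4 = 2: 100/107
a_5 = 9: 943/1009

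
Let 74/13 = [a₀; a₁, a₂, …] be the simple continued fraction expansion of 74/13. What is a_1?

1

Run the Euclidean algorithm, recording each quotient:
74 ÷ 13 → quotient 5, remainder 9
13 ÷ 9 → quotient 1, remainder 4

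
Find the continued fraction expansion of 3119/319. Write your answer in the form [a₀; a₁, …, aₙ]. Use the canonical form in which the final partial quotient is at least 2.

⌊3119/319⌋ = 9, remainder 248
⌊319/248⌋ = 1, remainder 71
⌊248/71⌋ = 3, remainder 35
⌊71/35⌋ = 2, remainder 1
⌊35/1⌋ = 35, remainder 0

[9; 1, 3, 2, 35]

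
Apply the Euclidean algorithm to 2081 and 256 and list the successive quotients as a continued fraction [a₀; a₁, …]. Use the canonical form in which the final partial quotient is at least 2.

[8; 7, 1, 3, 8]

⌊2081/256⌋ = 8, remainder 33
⌊256/33⌋ = 7, remainder 25
⌊33/25⌋ = 1, remainder 8
⌊25/8⌋ = 3, remainder 1
⌊8/1⌋ = 8, remainder 0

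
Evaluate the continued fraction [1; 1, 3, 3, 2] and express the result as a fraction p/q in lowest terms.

Use the convergent recurrence hₖ = aₖ·hₖ₋₁ + hₖ₋₂ (and likewise for the denominators kₖ):
a_0 = 1: 1/1
a_1 = 1: 2/1
a_2 = 3: 7/4
a_3 = 3: 23/13
a_4 = 2: 53/30

53/30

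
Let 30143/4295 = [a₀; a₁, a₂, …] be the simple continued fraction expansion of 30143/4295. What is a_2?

30143 = 7·4295 + 78, so a_0 = 7
4295 = 55·78 + 5, so a_1 = 55
78 = 15·5 + 3, so a_2 = 15

15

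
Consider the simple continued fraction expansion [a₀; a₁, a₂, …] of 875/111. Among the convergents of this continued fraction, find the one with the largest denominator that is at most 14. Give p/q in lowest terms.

71/9

a_0 = 7: 7/1  (≤ bound)
a_1 = 1: 8/1  (≤ bound)
a_2 = 7: 63/8  (≤ bound)
a_3 = 1: 71/9  (≤ bound)
a_4 = 1: 134/17  (> 14, stop)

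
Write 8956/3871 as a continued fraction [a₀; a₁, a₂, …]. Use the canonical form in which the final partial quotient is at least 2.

Run the Euclidean algorithm, recording each quotient:
8956 = 2·3871 + 1214, so a_0 = 2
3871 = 3·1214 + 229, so a_1 = 3
1214 = 5·229 + 69, so a_2 = 5
229 = 3·69 + 22, so a_3 = 3
69 = 3·22 + 3, so a_4 = 3
22 = 7·3 + 1, so a_5 = 7
3 = 3·1 + 0, so a_6 = 3

[2; 3, 5, 3, 3, 7, 3]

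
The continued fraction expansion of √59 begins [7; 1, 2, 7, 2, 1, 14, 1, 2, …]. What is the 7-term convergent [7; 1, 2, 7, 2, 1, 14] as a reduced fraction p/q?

7781/1013

Start with 14.
1 + 1/(14/1) = 1 + 1/14 = 15/14
2 + 1/(15/14) = 2 + 14/15 = 44/15
7 + 1/(44/15) = 7 + 15/44 = 323/44
2 + 1/(323/44) = 2 + 44/323 = 690/323
1 + 1/(690/323) = 1 + 323/690 = 1013/690
7 + 1/(1013/690) = 7 + 690/1013 = 7781/1013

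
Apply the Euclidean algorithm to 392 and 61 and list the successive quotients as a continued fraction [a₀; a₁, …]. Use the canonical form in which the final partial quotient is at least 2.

[6; 2, 2, 1, 8]

392 = 6·61 + 26, so a_0 = 6
61 = 2·26 + 9, so a_1 = 2
26 = 2·9 + 8, so a_2 = 2
9 = 1·8 + 1, so a_3 = 1
8 = 8·1 + 0, so a_4 = 8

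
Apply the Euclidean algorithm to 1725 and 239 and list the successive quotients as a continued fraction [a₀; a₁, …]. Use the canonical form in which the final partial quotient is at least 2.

[7; 4, 1, 1, 2, 10]

Run the Euclidean algorithm, recording each quotient:
⌊1725/239⌋ = 7, remainder 52
⌊239/52⌋ = 4, remainder 31
⌊52/31⌋ = 1, remainder 21
⌊31/21⌋ = 1, remainder 10
⌊21/10⌋ = 2, remainder 1
⌊10/1⌋ = 10, remainder 0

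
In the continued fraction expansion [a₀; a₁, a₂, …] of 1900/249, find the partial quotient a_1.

1

⌊1900/249⌋ = 7, remainder 157
⌊249/157⌋ = 1, remainder 92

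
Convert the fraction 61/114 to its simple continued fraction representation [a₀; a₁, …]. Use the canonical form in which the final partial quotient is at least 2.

61 ÷ 114 → quotient 0, remainder 61
114 ÷ 61 → quotient 1, remainder 53
61 ÷ 53 → quotient 1, remainder 8
53 ÷ 8 → quotient 6, remainder 5
8 ÷ 5 → quotient 1, remainder 3
5 ÷ 3 → quotient 1, remainder 2
3 ÷ 2 → quotient 1, remainder 1
2 ÷ 1 → quotient 2, remainder 0

[0; 1, 1, 6, 1, 1, 1, 2]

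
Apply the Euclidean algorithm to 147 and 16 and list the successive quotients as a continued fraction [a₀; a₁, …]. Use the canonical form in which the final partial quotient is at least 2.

[9; 5, 3]

147 ÷ 16 → quotient 9, remainder 3
16 ÷ 3 → quotient 5, remainder 1
3 ÷ 1 → quotient 3, remainder 0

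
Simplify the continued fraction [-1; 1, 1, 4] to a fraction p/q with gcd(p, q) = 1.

Start with 4.
1 + 1/(4/1) = 1 + 1/4 = 5/4
1 + 1/(5/4) = 1 + 4/5 = 9/5
-1 + 1/(9/5) = -1 + 5/9 = -4/9

-4/9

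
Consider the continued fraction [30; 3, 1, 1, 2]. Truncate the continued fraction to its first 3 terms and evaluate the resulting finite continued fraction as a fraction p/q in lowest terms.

Starting at the tail and folding back:
Start with 1.
3 + 1/(1/1) = 3 + 1/1 = 4/1
30 + 1/(4/1) = 30 + 1/4 = 121/4

121/4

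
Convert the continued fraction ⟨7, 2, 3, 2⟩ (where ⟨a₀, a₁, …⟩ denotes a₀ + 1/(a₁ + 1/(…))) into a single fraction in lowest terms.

119/16

Starting at the tail and folding back:
Start with 2.
3 + 1/(2/1) = 3 + 1/2 = 7/2
2 + 1/(7/2) = 2 + 2/7 = 16/7
7 + 1/(16/7) = 7 + 7/16 = 119/16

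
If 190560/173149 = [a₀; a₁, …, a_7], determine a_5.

1

190560 ÷ 173149 → quotient 1, remainder 17411
173149 ÷ 17411 → quotient 9, remainder 16450
17411 ÷ 16450 → quotient 1, remainder 961
16450 ÷ 961 → quotient 17, remainder 113
961 ÷ 113 → quotient 8, remainder 57
113 ÷ 57 → quotient 1, remainder 56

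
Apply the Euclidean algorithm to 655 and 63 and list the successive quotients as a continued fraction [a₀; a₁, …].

⌊655/63⌋ = 10, remainder 25
⌊63/25⌋ = 2, remainder 13
⌊25/13⌋ = 1, remainder 12
⌊13/12⌋ = 1, remainder 1
⌊12/1⌋ = 12, remainder 0

[10; 2, 1, 1, 12]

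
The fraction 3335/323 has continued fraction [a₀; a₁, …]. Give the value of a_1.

3

Repeatedly divide and take the remainder:
3335 ÷ 323 → quotient 10, remainder 105
323 ÷ 105 → quotient 3, remainder 8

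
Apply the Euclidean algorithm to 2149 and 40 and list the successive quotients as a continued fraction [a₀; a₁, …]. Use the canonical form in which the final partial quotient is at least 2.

[53; 1, 2, 1, 1, 1, 3]

⌊2149/40⌋ = 53, remainder 29
⌊40/29⌋ = 1, remainder 11
⌊29/11⌋ = 2, remainder 7
⌊11/7⌋ = 1, remainder 4
⌊7/4⌋ = 1, remainder 3
⌊4/3⌋ = 1, remainder 1
⌊3/1⌋ = 3, remainder 0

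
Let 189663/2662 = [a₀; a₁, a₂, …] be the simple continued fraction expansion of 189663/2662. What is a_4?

Apply division with remainder until the remainder is 0:
189663 ÷ 2662 → quotient 71, remainder 661
2662 ÷ 661 → quotient 4, remainder 18
661 ÷ 18 → quotient 36, remainder 13
18 ÷ 13 → quotient 1, remainder 5
13 ÷ 5 → quotient 2, remainder 3

2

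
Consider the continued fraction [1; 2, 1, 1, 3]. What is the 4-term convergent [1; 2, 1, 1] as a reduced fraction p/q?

Compute successive convergents:
a_0 = 1: 1/1
a_1 = 2: 3/2
a_2 = 1: 4/3
a_3 = 1: 7/5

7/5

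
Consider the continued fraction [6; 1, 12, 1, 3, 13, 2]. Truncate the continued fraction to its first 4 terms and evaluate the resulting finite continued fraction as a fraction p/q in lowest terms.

Start with 1.
12 + 1/(1/1) = 12 + 1/1 = 13/1
1 + 1/(13/1) = 1 + 1/13 = 14/13
6 + 1/(14/13) = 6 + 13/14 = 97/14

97/14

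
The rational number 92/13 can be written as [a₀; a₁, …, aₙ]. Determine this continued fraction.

Run the Euclidean algorithm, recording each quotient:
⌊92/13⌋ = 7, remainder 1
⌊13/1⌋ = 13, remainder 0

[7; 13]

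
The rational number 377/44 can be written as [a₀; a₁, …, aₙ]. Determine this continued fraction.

[8; 1, 1, 3, 6]

Run the Euclidean algorithm, recording each quotient:
⌊377/44⌋ = 8, remainder 25
⌊44/25⌋ = 1, remainder 19
⌊25/19⌋ = 1, remainder 6
⌊19/6⌋ = 3, remainder 1
⌊6/1⌋ = 6, remainder 0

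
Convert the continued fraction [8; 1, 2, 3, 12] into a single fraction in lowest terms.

1070/123

a_0 = 8: 8/1
a_1 = 1: 9/1
a_2 = 2: 26/3
a_3 = 3: 87/10
a_4 = 12: 1070/123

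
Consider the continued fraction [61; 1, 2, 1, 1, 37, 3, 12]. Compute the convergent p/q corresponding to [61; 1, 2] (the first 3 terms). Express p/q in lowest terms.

a_0 = 61: 61/1
a_1 = 1: 62/1
a_2 = 2: 185/3

185/3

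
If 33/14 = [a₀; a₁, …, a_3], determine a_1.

33 ÷ 14 → quotient 2, remainder 5
14 ÷ 5 → quotient 2, remainder 4

2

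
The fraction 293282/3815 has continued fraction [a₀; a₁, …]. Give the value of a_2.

7

⌊293282/3815⌋ = 76, remainder 3342
⌊3815/3342⌋ = 1, remainder 473
⌊3342/473⌋ = 7, remainder 31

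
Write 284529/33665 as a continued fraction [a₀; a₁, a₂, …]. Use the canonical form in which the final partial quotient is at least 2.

284529 ÷ 33665 → quotient 8, remainder 15209
33665 ÷ 15209 → quotient 2, remainder 3247
15209 ÷ 3247 → quotient 4, remainder 2221
3247 ÷ 2221 → quotient 1, remainder 1026
2221 ÷ 1026 → quotient 2, remainder 169
1026 ÷ 169 → quotient 6, remainder 12
169 ÷ 12 → quotient 14, remainder 1
12 ÷ 1 → quotient 12, remainder 0

[8; 2, 4, 1, 2, 6, 14, 12]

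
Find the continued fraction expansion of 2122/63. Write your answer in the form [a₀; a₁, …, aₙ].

[33; 1, 2, 6, 1, 2]

2122 = 33·63 + 43, so a_0 = 33
63 = 1·43 + 20, so a_1 = 1
43 = 2·20 + 3, so a_2 = 2
20 = 6·3 + 2, so a_3 = 6
3 = 1·2 + 1, so a_4 = 1
2 = 2·1 + 0, so a_5 = 2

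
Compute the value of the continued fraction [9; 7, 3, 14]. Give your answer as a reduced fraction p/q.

2878/315

Start with 14.
3 + 1/(14/1) = 3 + 1/14 = 43/14
7 + 1/(43/14) = 7 + 14/43 = 315/43
9 + 1/(315/43) = 9 + 43/315 = 2878/315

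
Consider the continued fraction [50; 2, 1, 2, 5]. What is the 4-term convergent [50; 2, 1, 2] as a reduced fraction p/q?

403/8

Build up convergents one term at a time:
a_0 = 50: 50/1
a_1 = 2: 101/2
a_2 = 1: 151/3
a_3 = 2: 403/8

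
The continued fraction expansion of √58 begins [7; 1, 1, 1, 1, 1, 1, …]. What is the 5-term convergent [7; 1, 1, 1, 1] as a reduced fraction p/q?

Use the convergent recurrence hₖ = aₖ·hₖ₋₁ + hₖ₋₂ (and likewise for the denominators kₖ):
a_0 = 7: 7/1
a_1 = 1: 8/1
a_2 = 1: 15/2
a_3 = 1: 23/3
a_4 = 1: 38/5

38/5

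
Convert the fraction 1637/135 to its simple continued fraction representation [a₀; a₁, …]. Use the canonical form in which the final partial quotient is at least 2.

[12; 7, 1, 16]

⌊1637/135⌋ = 12, remainder 17
⌊135/17⌋ = 7, remainder 16
⌊17/16⌋ = 1, remainder 1
⌊16/1⌋ = 16, remainder 0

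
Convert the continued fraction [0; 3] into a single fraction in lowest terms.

1/3

a_0 = 0: 0/1
a_1 = 3: 1/3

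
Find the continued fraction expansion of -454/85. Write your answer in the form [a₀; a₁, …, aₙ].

Apply division with remainder until the remainder is 0:
-454 ÷ 85 → quotient -6, remainder 56
85 ÷ 56 → quotient 1, remainder 29
56 ÷ 29 → quotient 1, remainder 27
29 ÷ 27 → quotient 1, remainder 2
27 ÷ 2 → quotient 13, remainder 1
2 ÷ 1 → quotient 2, remainder 0

[-6; 1, 1, 1, 13, 2]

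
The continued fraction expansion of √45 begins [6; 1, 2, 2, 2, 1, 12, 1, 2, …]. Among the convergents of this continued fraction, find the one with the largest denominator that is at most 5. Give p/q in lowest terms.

List convergents until the denominator exceeds the bound:
a_0 = 6: 6/1  (≤ bound)
a_1 = 1: 7/1  (≤ bound)
a_2 = 2: 20/3  (≤ bound)
a_3 = 2: 47/7  (> 5, stop)

20/3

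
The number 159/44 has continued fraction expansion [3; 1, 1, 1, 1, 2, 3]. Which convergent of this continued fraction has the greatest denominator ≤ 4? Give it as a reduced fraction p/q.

11/3

List convergents until the denominator exceeds the bound:
a_0 = 3: 3/1  (≤ bound)
a_1 = 1: 4/1  (≤ bound)
a_2 = 1: 7/2  (≤ bound)
a_3 = 1: 11/3  (≤ bound)
a_4 = 1: 18/5  (> 4, stop)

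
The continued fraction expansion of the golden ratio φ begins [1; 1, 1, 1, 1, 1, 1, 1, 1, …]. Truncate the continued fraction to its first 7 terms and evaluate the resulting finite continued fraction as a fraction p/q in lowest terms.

21/13

a_0 = 1: 1/1
a_1 = 1: 2/1
a_2 = 1: 3/2
a_3 = 1: 5/3
a_4 = 1: 8/5
a_5 = 1: 13/8
a_6 = 1: 21/13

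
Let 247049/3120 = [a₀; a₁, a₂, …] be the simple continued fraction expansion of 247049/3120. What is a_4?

2

247049 = 79·3120 + 569, so a_0 = 79
3120 = 5·569 + 275, so a_1 = 5
569 = 2·275 + 19, so a_2 = 2
275 = 14·19 + 9, so a_3 = 14
19 = 2·9 + 1, so a_4 = 2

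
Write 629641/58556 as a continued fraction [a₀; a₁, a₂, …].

Repeatedly divide and take the remainder:
629641 ÷ 58556 → quotient 10, remainder 44081
58556 ÷ 44081 → quotient 1, remainder 14475
44081 ÷ 14475 → quotient 3, remainder 656
14475 ÷ 656 → quotient 22, remainder 43
656 ÷ 43 → quotient 15, remainder 11
43 ÷ 11 → quotient 3, remainder 10
11 ÷ 10 → quotient 1, remainder 1
10 ÷ 1 → quotient 10, remainder 0

[10; 1, 3, 22, 15, 3, 1, 10]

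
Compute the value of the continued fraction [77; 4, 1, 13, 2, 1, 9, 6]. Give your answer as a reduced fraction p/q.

966425/12518

a_0 = 77: 77/1
a_1 = 4: 309/4
a_2 = 1: 386/5
a_3 = 13: 5327/69
a_4 = 2: 11040/143
a_5 = 1: 16367/212
a_6 = 9: 158343/2051
a_7 = 6: 966425/12518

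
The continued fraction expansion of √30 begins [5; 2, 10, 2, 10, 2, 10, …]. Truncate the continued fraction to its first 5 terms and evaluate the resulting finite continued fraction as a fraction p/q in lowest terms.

2525/461

a_0 = 5: 5/1
a_1 = 2: 11/2
a_2 = 10: 115/21
a_3 = 2: 241/44
a_4 = 10: 2525/461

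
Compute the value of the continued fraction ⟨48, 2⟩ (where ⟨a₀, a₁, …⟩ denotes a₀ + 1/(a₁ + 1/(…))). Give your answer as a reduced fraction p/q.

97/2

Collapse the nested fraction from the inside out:
Start with 2.
48 + 1/(2/1) = 48 + 1/2 = 97/2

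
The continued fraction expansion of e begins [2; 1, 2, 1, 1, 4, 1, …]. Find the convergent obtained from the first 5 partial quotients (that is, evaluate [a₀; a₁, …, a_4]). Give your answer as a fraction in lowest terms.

19/7

Compute successive convergents:
a_0 = 2: 2/1
a_1 = 1: 3/1
a_2 = 2: 8/3
a_3 = 1: 11/4
a_4 = 1: 19/7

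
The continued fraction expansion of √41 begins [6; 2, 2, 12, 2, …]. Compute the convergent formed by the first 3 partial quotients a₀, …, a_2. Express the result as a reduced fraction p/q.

32/5

Use the convergent recurrence hₖ = aₖ·hₖ₋₁ + hₖ₋₂ (and likewise for the denominators kₖ):
a_0 = 6: 6/1
a_1 = 2: 13/2
a_2 = 2: 32/5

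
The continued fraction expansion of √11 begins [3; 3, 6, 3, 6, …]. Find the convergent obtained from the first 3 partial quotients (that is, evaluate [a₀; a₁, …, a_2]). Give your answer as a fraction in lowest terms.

a_0 = 3: 3/1
a_1 = 3: 10/3
a_2 = 6: 63/19

63/19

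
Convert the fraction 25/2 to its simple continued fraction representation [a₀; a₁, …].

[12; 2]

25 ÷ 2 → quotient 12, remainder 1
2 ÷ 1 → quotient 2, remainder 0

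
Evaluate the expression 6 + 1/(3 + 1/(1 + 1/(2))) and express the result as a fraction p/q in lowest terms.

Start with 2.
1 + 1/(2/1) = 1 + 1/2 = 3/2
3 + 1/(3/2) = 3 + 2/3 = 11/3
6 + 1/(11/3) = 6 + 3/11 = 69/11

69/11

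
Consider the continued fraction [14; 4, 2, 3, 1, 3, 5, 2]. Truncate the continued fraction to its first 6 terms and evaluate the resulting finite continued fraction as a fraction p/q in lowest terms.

2148/151

a_0 = 14: 14/1
a_1 = 4: 57/4
a_2 = 2: 128/9
a_3 = 3: 441/31
a_4 = 1: 569/40
a_5 = 3: 2148/151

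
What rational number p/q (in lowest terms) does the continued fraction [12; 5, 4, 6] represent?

a_0 = 12: 12/1
a_1 = 5: 61/5
a_2 = 4: 256/21
a_3 = 6: 1597/131

1597/131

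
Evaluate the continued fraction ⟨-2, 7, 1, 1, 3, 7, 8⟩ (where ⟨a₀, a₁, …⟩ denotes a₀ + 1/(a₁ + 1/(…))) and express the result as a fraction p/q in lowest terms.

Compute successive convergents:
a_0 = -2: -2/1
a_1 = 7: -13/7
a_2 = 1: -15/8
a_3 = 1: -28/15
a_4 = 3: -99/53
a_5 = 7: -721/386
a_6 = 8: -5867/3141

-5867/3141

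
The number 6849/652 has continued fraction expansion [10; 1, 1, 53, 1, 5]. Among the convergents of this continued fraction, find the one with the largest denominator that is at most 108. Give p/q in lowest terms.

1124/107

List convergents until the denominator exceeds the bound:
a_0 = 10: 10/1  (≤ bound)
a_1 = 1: 11/1  (≤ bound)
a_2 = 1: 21/2  (≤ bound)
a_3 = 53: 1124/107  (≤ bound)
a_4 = 1: 1145/109  (> 108, stop)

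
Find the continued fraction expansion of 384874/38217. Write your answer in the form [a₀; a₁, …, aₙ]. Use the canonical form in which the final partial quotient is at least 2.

[10; 14, 7, 2, 25, 3, 2]

⌊384874/38217⌋ = 10, remainder 2704
⌊38217/2704⌋ = 14, remainder 361
⌊2704/361⌋ = 7, remainder 177
⌊361/177⌋ = 2, remainder 7
⌊177/7⌋ = 25, remainder 2
⌊7/2⌋ = 3, remainder 1
⌊2/1⌋ = 2, remainder 0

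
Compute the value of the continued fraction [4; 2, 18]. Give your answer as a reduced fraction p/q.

166/37

Start with 18.
2 + 1/(18/1) = 2 + 1/18 = 37/18
4 + 1/(37/18) = 4 + 18/37 = 166/37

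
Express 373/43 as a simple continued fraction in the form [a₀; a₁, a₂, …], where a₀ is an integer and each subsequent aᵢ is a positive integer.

[8; 1, 2, 14]

⌊373/43⌋ = 8, remainder 29
⌊43/29⌋ = 1, remainder 14
⌊29/14⌋ = 2, remainder 1
⌊14/1⌋ = 14, remainder 0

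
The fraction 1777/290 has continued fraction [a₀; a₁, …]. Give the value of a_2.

1

Apply division with remainder until the remainder is 0:
⌊1777/290⌋ = 6, remainder 37
⌊290/37⌋ = 7, remainder 31
⌊37/31⌋ = 1, remainder 6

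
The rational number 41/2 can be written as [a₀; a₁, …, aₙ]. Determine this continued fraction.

[20; 2]

41 ÷ 2 → quotient 20, remainder 1
2 ÷ 1 → quotient 2, remainder 0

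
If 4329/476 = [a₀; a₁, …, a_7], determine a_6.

4329 = 9·476 + 45, so a_0 = 9
476 = 10·45 + 26, so a_1 = 10
45 = 1·26 + 19, so a_2 = 1
26 = 1·19 + 7, so a_3 = 1
19 = 2·7 + 5, so a_4 = 2
7 = 1·5 + 2, so a_5 = 1
5 = 2·2 + 1, so a_6 = 2

2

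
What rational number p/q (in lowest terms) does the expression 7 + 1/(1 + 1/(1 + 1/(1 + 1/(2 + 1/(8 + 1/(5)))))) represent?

2616/343

Compute successive convergents:
a_0 = 7: 7/1
a_1 = 1: 8/1
a_2 = 1: 15/2
a_3 = 1: 23/3
a_4 = 2: 61/8
a_5 = 8: 511/67
a_6 = 5: 2616/343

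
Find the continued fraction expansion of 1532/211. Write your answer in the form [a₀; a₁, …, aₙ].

[7; 3, 1, 5, 9]

⌊1532/211⌋ = 7, remainder 55
⌊211/55⌋ = 3, remainder 46
⌊55/46⌋ = 1, remainder 9
⌊46/9⌋ = 5, remainder 1
⌊9/1⌋ = 9, remainder 0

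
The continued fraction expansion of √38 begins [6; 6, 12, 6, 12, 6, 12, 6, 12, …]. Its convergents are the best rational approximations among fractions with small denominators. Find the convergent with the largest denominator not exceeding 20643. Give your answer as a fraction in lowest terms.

List convergents until the denominator exceeds the bound:
a_0 = 6: 6/1  (≤ bound)
a_1 = 6: 37/6  (≤ bound)
a_2 = 12: 450/73  (≤ bound)
a_3 = 6: 2737/444  (≤ bound)
a_4 = 12: 33294/5401  (≤ bound)
a_5 = 6: 202501/32850  (> 20643, stop)

33294/5401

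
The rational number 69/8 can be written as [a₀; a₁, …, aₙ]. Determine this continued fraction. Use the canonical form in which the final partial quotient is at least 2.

Repeatedly divide and take the remainder:
69 ÷ 8 → quotient 8, remainder 5
8 ÷ 5 → quotient 1, remainder 3
5 ÷ 3 → quotient 1, remainder 2
3 ÷ 2 → quotient 1, remainder 1
2 ÷ 1 → quotient 2, remainder 0

[8; 1, 1, 1, 2]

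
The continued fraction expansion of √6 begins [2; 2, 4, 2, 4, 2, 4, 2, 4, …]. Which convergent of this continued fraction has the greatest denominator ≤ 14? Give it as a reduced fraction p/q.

22/9

List convergents until the denominator exceeds the bound:
a_0 = 2: 2/1  (≤ bound)
a_1 = 2: 5/2  (≤ bound)
a_2 = 4: 22/9  (≤ bound)
a_3 = 2: 49/20  (> 14, stop)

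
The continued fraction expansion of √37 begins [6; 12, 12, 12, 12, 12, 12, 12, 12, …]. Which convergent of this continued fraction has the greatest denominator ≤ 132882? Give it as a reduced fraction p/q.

128766/21169

List convergents until the denominator exceeds the bound:
a_0 = 6: 6/1  (≤ bound)
a_1 = 12: 73/12  (≤ bound)
a_2 = 12: 882/145  (≤ bound)
a_3 = 12: 10657/1752  (≤ bound)
a_4 = 12: 128766/21169  (≤ bound)
a_5 = 12: 1555849/255780  (> 132882, stop)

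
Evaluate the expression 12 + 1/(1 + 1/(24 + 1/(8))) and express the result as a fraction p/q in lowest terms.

2605/201

Start with 8.
24 + 1/(8/1) = 24 + 1/8 = 193/8
1 + 1/(193/8) = 1 + 8/193 = 201/193
12 + 1/(201/193) = 12 + 193/201 = 2605/201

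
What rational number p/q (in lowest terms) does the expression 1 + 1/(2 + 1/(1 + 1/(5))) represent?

23/17

Start with 5.
1 + 1/(5/1) = 1 + 1/5 = 6/5
2 + 1/(6/5) = 2 + 5/6 = 17/6
1 + 1/(17/6) = 1 + 6/17 = 23/17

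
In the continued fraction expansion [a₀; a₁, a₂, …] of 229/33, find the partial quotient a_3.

⌊229/33⌋ = 6, remainder 31
⌊33/31⌋ = 1, remainder 2
⌊31/2⌋ = 15, remainder 1
⌊2/1⌋ = 2, remainder 0

2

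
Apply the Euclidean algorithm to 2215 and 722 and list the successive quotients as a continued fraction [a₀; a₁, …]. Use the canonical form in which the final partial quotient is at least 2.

Repeatedly divide and take the remainder:
2215 = 3·722 + 49, so a_0 = 3
722 = 14·49 + 36, so a_1 = 14
49 = 1·36 + 13, so a_2 = 1
36 = 2·13 + 10, so a_3 = 2
13 = 1·10 + 3, so a_4 = 1
10 = 3·3 + 1, so a_5 = 3
3 = 3·1 + 0, so a_6 = 3

[3; 14, 1, 2, 1, 3, 3]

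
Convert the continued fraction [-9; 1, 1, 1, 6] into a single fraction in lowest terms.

-167/20

Start with 6.
1 + 1/(6/1) = 1 + 1/6 = 7/6
1 + 1/(7/6) = 1 + 6/7 = 13/7
1 + 1/(13/7) = 1 + 7/13 = 20/13
-9 + 1/(20/13) = -9 + 13/20 = -167/20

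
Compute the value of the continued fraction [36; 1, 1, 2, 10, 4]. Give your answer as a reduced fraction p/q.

Start with 4.
10 + 1/(4/1) = 10 + 1/4 = 41/4
2 + 1/(41/4) = 2 + 4/41 = 86/41
1 + 1/(86/41) = 1 + 41/86 = 127/86
1 + 1/(127/86) = 1 + 86/127 = 213/127
36 + 1/(213/127) = 36 + 127/213 = 7795/213

7795/213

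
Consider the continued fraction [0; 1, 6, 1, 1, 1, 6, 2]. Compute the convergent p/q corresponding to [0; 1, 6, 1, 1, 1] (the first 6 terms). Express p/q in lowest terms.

20/23

Start with 1.
1 + 1/(1/1) = 1 + 1/1 = 2/1
1 + 1/(2/1) = 1 + 1/2 = 3/2
6 + 1/(3/2) = 6 + 2/3 = 20/3
1 + 1/(20/3) = 1 + 3/20 = 23/20
0 + 1/(23/20) = 0 + 20/23 = 20/23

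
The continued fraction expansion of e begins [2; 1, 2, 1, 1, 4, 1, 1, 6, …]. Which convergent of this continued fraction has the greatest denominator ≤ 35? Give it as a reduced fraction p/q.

List convergents until the denominator exceeds the bound:
a_0 = 2: 2/1  (≤ bound)
a_1 = 1: 3/1  (≤ bound)
a_2 = 2: 8/3  (≤ bound)
a_3 = 1: 11/4  (≤ bound)
a_4 = 1: 19/7  (≤ bound)
a_5 = 4: 87/32  (≤ bound)
a_6 = 1: 106/39  (> 35, stop)

87/32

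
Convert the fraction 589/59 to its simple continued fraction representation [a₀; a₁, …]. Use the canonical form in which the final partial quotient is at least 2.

[9; 1, 58]

Run the Euclidean algorithm, recording each quotient:
589 = 9·59 + 58, so a_0 = 9
59 = 1·58 + 1, so a_1 = 1
58 = 58·1 + 0, so a_2 = 58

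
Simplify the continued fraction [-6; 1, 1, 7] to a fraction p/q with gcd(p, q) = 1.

Compute successive convergents:
a_0 = -6: -6/1
a_1 = 1: -5/1
a_2 = 1: -11/2
a_3 = 7: -82/15

-82/15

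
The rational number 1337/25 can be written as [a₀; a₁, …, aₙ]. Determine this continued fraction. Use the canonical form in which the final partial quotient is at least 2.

1337 = 53·25 + 12, so a_0 = 53
25 = 2·12 + 1, so a_1 = 2
12 = 12·1 + 0, so a_2 = 12

[53; 2, 12]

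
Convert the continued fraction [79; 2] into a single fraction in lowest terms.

a_0 = 79: 79/1
a_1 = 2: 159/2

159/2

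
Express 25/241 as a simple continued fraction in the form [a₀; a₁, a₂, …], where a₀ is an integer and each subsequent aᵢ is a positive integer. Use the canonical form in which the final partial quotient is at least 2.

[0; 9, 1, 1, 1, 3, 2]

25 ÷ 241 → quotient 0, remainder 25
241 ÷ 25 → quotient 9, remainder 16
25 ÷ 16 → quotient 1, remainder 9
16 ÷ 9 → quotient 1, remainder 7
9 ÷ 7 → quotient 1, remainder 2
7 ÷ 2 → quotient 3, remainder 1
2 ÷ 1 → quotient 2, remainder 0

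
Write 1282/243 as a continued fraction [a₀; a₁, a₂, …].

[5; 3, 1, 1, 1, 2, 8]

1282 ÷ 243 → quotient 5, remainder 67
243 ÷ 67 → quotient 3, remainder 42
67 ÷ 42 → quotient 1, remainder 25
42 ÷ 25 → quotient 1, remainder 17
25 ÷ 17 → quotient 1, remainder 8
17 ÷ 8 → quotient 2, remainder 1
8 ÷ 1 → quotient 8, remainder 0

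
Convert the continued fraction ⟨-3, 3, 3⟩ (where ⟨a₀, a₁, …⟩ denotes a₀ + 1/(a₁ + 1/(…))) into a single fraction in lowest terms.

a_0 = -3: -3/1
a_1 = 3: -8/3
a_2 = 3: -27/10

-27/10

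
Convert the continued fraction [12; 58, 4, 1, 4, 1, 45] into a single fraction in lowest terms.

929613/77357

a_0 = 12: 12/1
a_1 = 58: 697/58
a_2 = 4: 2800/233
a_3 = 1: 3497/291
a_4 = 4: 16788/1397
a_5 = 1: 20285/1688
a_6 = 45: 929613/77357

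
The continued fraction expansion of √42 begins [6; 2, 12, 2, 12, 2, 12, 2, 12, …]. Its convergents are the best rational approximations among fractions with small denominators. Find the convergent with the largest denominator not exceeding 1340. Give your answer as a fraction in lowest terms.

4206/649

a_0 = 6: 6/1  (≤ bound)
a_1 = 2: 13/2  (≤ bound)
a_2 = 12: 162/25  (≤ bound)
a_3 = 2: 337/52  (≤ bound)
a_4 = 12: 4206/649  (≤ bound)
a_5 = 2: 8749/1350  (> 1340, stop)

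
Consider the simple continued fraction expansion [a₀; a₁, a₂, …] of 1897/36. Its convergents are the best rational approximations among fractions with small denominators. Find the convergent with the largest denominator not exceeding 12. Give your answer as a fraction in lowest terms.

a_0 = 52: 52/1  (≤ bound)
a_1 = 1: 53/1  (≤ bound)
a_2 = 2: 158/3  (≤ bound)
a_3 = 3: 527/10  (≤ bound)
a_4 = 1: 685/13  (> 12, stop)

527/10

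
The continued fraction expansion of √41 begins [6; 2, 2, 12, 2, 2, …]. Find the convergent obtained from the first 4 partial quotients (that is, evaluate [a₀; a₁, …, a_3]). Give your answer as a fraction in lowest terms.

Work from the innermost term outward:
Start with 12.
2 + 1/(12/1) = 2 + 1/12 = 25/12
2 + 1/(25/12) = 2 + 12/25 = 62/25
6 + 1/(62/25) = 6 + 25/62 = 397/62

397/62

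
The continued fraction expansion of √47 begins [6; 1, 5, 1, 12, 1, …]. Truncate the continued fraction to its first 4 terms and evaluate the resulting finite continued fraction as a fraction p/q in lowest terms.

48/7

a_0 = 6: 6/1
a_1 = 1: 7/1
a_2 = 5: 41/6
a_3 = 1: 48/7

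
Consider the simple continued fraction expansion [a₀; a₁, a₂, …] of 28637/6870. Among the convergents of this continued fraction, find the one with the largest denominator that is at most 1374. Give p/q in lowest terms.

a_0 = 4: 4/1  (≤ bound)
a_1 = 5: 21/5  (≤ bound)
a_2 = 1: 25/6  (≤ bound)
a_3 = 15: 396/95  (≤ bound)
a_4 = 14: 5569/1336  (≤ bound)
a_5 = 2: 11534/2767  (> 1374, stop)

5569/1336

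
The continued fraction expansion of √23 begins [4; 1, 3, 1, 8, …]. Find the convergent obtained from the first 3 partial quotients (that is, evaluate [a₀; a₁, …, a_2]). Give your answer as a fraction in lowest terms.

19/4

Build up convergents one term at a time:
a_0 = 4: 4/1
a_1 = 1: 5/1
a_2 = 3: 19/4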